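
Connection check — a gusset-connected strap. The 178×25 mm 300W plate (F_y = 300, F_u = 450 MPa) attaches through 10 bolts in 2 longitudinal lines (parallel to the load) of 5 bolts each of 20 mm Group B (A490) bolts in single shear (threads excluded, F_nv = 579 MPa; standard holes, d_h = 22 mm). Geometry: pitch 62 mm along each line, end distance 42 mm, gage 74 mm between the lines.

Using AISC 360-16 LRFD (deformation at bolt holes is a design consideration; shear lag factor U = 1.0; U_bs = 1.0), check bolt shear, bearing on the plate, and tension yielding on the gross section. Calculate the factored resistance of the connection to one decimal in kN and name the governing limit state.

1201.5 kN (gross-section yield governs)

Bolt shear: A_b = π(20)²/4 = 314.16 mm². φR_n = 0.75 × 579 × 314.16 × 10 × 1 = 1364.2 kN.
Bearing (25 mm plate, F_u = 450 MPa): end bolts L_c = 42 − 22/2 = 31, R_n = min(1.2×31×25×450, 2.4×20×25×450) = 418.5 kN/bolt; interior L_c = 62 − 22 = 40, R_n = 540 kN/bolt. φR_n = 0.75 × (2×418.5 + 8×540) = 3867.8 kN.
Tension yield (gross): A_g = 178×25 = 4450 mm². φR_n = 0.90 × 300 × 4450 = 1201.5 kN.
Governing: min(1364.2, 3867.8, 1201.5) = 1201.5 kN → gross-section yield.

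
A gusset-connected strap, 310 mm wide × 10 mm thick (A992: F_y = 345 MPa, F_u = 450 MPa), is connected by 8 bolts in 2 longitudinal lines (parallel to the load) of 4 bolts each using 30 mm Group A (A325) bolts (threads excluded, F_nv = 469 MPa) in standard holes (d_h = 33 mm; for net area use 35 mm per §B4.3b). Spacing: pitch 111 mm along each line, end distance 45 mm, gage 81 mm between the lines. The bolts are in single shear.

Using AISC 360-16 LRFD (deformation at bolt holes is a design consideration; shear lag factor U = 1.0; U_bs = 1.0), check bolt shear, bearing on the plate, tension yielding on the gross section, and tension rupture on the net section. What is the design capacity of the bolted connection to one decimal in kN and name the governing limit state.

Bolt shear: A_b = π(30)²/4 = 706.86 mm². φR_n = 0.75 × 469 × 706.86 × 8 × 1 = 1989.1 kN.
Bearing (10 mm plate, F_u = 450 MPa): end bolts L_c = 45 − 33/2 = 28.5, R_n = min(1.2×28.5×10×450, 2.4×30×10×450) = 153.9 kN/bolt; interior L_c = 111 − 33 = 78, R_n = 324 kN/bolt. φR_n = 0.75 × (2×153.9 + 6×324) = 1688.9 kN.
Tension yield (gross): A_g = 310×10 = 3100 mm². φR_n = 0.90 × 345 × 3100 = 962.6 kN.
Tension rupture (net): A_n = (310 − 2×35)×10 = 2400 mm² (U = 1.0, A_e = A_n). φR_n = 0.75 × 450 × 2400 = 810.0 kN.
Governing: min(1989.1, 1688.9, 962.6, 810.0) = 810.0 kN → net-section rupture.

810.0 kN (net-section rupture governs)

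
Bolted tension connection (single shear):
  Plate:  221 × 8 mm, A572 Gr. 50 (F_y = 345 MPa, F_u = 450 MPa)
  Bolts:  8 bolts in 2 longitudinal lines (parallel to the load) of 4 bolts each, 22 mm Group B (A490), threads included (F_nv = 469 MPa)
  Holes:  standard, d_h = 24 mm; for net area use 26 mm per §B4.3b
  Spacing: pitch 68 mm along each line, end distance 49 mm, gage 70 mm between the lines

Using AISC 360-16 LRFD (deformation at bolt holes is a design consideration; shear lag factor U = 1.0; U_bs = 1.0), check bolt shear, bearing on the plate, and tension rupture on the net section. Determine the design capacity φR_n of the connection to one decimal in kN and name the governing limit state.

456.3 kN (net-section rupture governs)

Bolt shear: A_b = π(22)²/4 = 380.13 mm². φR_n = 0.75 × 469 × 380.13 × 8 × 1 = 1069.7 kN.
Bearing (8 mm plate, F_u = 450 MPa): end bolts L_c = 49 − 24/2 = 37, R_n = min(1.2×37×8×450, 2.4×22×8×450) = 159.84 kN/bolt; interior L_c = 68 − 24 = 44, R_n = 190.08 kN/bolt. φR_n = 0.75 × (2×159.84 + 6×190.08) = 1095.1 kN.
Tension rupture (net): A_n = (221 − 2×26)×8 = 1352 mm² (U = 1.0, A_e = A_n). φR_n = 0.75 × 450 × 1352 = 456.3 kN.
Governing: min(1069.7, 1095.1, 456.3) = 456.3 kN → net-section rupture.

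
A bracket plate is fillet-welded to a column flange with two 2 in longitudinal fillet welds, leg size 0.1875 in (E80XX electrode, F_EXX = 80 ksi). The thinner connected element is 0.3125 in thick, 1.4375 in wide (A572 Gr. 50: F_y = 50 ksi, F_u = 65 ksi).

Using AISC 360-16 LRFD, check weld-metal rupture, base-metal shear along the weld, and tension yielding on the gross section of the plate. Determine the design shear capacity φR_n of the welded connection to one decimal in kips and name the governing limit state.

19.1 kips (weld metal governs)

Weld metal: throat = 0.707×0.1875 = 0.13256 in, L = 2×2 = 4 in. φR_n = 0.75 × 0.6 × 80 × 0.13256 × 4 = 19.1 kips.
Base metal shear (0.3125 in plate): yield φR_n = 1.0×0.6×50×0.3125×4 = 37.5 kips; rupture φR_n = 0.75×0.6×65×0.3125×4 = 36.6 kips; take 36.6 kips (rupture).
Tension yield (gross): A_g = 1.4375×0.3125 = 0.44922 in². φR_n = 0.90 × 50 × 0.44922 = 20.2 kips.
Governing: min(19.1, 36.6, 20.2) = 19.1 kips → weld metal.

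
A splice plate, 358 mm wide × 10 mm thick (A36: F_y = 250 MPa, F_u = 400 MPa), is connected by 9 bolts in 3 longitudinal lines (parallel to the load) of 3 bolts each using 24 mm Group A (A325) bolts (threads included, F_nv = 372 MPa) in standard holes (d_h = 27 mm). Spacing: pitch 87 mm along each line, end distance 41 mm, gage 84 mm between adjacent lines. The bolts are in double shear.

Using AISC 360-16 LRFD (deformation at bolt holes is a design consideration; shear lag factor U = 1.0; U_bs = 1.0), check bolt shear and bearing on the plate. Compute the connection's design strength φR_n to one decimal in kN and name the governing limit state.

1333.8 kN (bearing governs)

Bolt shear: A_b = π(24)²/4 = 452.39 mm². φR_n = 0.75 × 372 × 452.39 × 9 × 2 = 2271.9 kN.
Bearing (10 mm plate, F_u = 400 MPa): end bolts L_c = 41 − 27/2 = 27.5, R_n = min(1.2×27.5×10×400, 2.4×24×10×400) = 132 kN/bolt; interior L_c = 87 − 27 = 60, R_n = 230.4 kN/bolt. φR_n = 0.75 × (3×132 + 6×230.4) = 1333.8 kN.
Governing: min(2271.9, 1333.8) = 1333.8 kN → bearing.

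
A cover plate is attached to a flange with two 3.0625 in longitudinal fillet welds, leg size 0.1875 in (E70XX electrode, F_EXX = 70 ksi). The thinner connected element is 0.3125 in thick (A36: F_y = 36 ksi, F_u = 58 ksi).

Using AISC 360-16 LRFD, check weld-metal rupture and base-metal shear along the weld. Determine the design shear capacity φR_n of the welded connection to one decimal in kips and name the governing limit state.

Weld metal: throat = 0.707×0.1875 = 0.13256 in, L = 2×3.0625 = 6.125 in. φR_n = 0.75 × 0.6 × 70 × 0.13256 × 6.125 = 25.6 kips.
Base metal shear (0.3125 in plate): yield φR_n = 1.0×0.6×36×0.3125×6.125 = 41.3 kips; rupture φR_n = 0.75×0.6×58×0.3125×6.125 = 50.0 kips; take 41.3 kips (yield).
Governing: min(25.6, 41.3) = 25.6 kips → weld metal.

25.6 kips (weld metal governs)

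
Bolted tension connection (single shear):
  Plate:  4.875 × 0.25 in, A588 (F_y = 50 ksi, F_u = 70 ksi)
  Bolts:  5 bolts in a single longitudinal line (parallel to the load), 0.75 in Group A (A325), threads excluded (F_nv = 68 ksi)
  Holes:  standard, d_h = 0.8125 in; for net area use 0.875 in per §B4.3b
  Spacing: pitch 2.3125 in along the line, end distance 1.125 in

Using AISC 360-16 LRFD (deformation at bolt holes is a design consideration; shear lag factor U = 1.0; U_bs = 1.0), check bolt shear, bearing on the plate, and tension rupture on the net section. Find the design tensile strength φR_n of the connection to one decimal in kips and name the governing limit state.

Bolt shear: A_b = π(0.75)²/4 = 0.44179 in². φR_n = 0.75 × 68 × 0.44179 × 5 × 1 = 112.7 kips.
Bearing (0.25 in plate, F_u = 70 ksi): end bolts L_c = 1.125 − 0.8125/2 = 0.71875, R_n = min(1.2×0.71875×0.25×70, 2.4×0.75×0.25×70) = 15.094 kips/bolt; interior L_c = 2.3125 − 0.8125 = 1.5, R_n = 31.5 kips/bolt. φR_n = 0.75 × (1×15.094 + 4×31.5) = 105.8 kips.
Tension rupture (net): A_n = (4.875 − 1×0.875)×0.25 = 1 in² (U = 1.0, A_e = A_n). φR_n = 0.75 × 70 × 1 = 52.5 kips.
Governing: min(112.7, 105.8, 52.5) = 52.5 kips → net-section rupture.

52.5 kips (net-section rupture governs)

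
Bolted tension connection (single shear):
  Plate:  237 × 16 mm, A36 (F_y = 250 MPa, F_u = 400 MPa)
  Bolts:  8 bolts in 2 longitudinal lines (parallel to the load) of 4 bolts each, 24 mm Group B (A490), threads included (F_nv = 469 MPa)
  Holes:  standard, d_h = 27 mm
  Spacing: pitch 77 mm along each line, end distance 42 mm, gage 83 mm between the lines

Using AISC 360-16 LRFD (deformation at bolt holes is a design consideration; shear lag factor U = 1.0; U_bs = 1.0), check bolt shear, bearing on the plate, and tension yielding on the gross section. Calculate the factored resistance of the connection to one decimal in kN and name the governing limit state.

853.2 kN (gross-section yield governs)

Bolt shear: A_b = π(24)²/4 = 452.39 mm². φR_n = 0.75 × 469 × 452.39 × 8 × 1 = 1273.0 kN.
Bearing (16 mm plate, F_u = 400 MPa): end bolts L_c = 42 − 27/2 = 28.5, R_n = min(1.2×28.5×16×400, 2.4×24×16×400) = 218.88 kN/bolt; interior L_c = 77 − 27 = 50, R_n = 368.64 kN/bolt. φR_n = 0.75 × (2×218.88 + 6×368.64) = 1987.2 kN.
Tension yield (gross): A_g = 237×16 = 3792 mm². φR_n = 0.90 × 250 × 3792 = 853.2 kN.
Governing: min(1273.0, 1987.2, 853.2) = 853.2 kN → gross-section yield.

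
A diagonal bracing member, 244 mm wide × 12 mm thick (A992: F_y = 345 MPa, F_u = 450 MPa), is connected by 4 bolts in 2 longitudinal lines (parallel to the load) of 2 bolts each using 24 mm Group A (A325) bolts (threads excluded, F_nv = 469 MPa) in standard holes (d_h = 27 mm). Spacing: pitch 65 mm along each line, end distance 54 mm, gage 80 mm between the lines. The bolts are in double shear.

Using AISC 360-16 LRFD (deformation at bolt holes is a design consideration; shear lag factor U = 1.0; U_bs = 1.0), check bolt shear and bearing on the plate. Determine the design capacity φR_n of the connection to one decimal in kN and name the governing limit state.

Bolt shear: A_b = π(24)²/4 = 452.39 mm². φR_n = 0.75 × 469 × 452.39 × 4 × 2 = 1273.0 kN.
Bearing (12 mm plate, F_u = 450 MPa): end bolts L_c = 54 − 27/2 = 40.5, R_n = min(1.2×40.5×12×450, 2.4×24×12×450) = 262.44 kN/bolt; interior L_c = 65 − 27 = 38, R_n = 246.24 kN/bolt. φR_n = 0.75 × (2×262.44 + 2×246.24) = 763.0 kN.
Governing: min(1273.0, 763.0) = 763.0 kN → bearing.

763.0 kN (bearing governs)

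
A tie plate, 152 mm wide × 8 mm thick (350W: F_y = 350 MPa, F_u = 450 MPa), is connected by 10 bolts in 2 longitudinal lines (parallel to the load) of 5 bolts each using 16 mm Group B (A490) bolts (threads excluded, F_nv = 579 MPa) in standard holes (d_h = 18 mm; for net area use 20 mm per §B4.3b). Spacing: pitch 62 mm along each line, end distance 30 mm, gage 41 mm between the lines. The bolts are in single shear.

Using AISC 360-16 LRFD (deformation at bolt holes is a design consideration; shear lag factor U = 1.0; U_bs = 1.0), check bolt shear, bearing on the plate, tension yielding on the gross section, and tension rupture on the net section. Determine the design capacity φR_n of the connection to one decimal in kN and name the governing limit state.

302.4 kN (net-section rupture governs)

Bolt shear: A_b = π(16)²/4 = 201.06 mm². φR_n = 0.75 × 579 × 201.06 × 10 × 1 = 873.1 kN.
Bearing (8 mm plate, F_u = 450 MPa): end bolts L_c = 30 − 18/2 = 21, R_n = min(1.2×21×8×450, 2.4×16×8×450) = 90.72 kN/bolt; interior L_c = 62 − 18 = 44, R_n = 138.24 kN/bolt. φR_n = 0.75 × (2×90.72 + 8×138.24) = 965.5 kN.
Tension yield (gross): A_g = 152×8 = 1216 mm². φR_n = 0.90 × 350 × 1216 = 383.0 kN.
Tension rupture (net): A_n = (152 − 2×20)×8 = 896 mm² (U = 1.0, A_e = A_n). φR_n = 0.75 × 450 × 896 = 302.4 kN.
Governing: min(873.1, 965.5, 383.0, 302.4) = 302.4 kN → net-section rupture.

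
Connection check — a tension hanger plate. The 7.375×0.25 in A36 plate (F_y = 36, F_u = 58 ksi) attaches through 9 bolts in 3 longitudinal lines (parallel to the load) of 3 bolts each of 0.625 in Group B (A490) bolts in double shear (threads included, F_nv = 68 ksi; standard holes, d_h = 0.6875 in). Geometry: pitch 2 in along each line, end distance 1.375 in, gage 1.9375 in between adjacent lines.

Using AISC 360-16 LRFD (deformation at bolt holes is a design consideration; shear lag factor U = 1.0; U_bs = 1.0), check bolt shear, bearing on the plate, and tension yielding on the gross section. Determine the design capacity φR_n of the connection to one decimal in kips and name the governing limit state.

59.7 kips (gross-section yield governs)

Bolt shear: A_b = π(0.625)²/4 = 0.3068 in². φR_n = 0.75 × 68 × 0.3068 × 9 × 2 = 281.6 kips.
Bearing (0.25 in plate, F_u = 58 ksi): end bolts L_c = 1.375 − 0.6875/2 = 1.03125, R_n = min(1.2×1.03125×0.25×58, 2.4×0.625×0.25×58) = 17.944 kips/bolt; interior L_c = 2 − 0.6875 = 1.3125, R_n = 21.75 kips/bolt. φR_n = 0.75 × (3×17.944 + 6×21.75) = 138.2 kips.
Tension yield (gross): A_g = 7.375×0.25 = 1.8438 in². φR_n = 0.90 × 36 × 1.8438 = 59.7 kips.
Governing: min(281.6, 138.2, 59.7) = 59.7 kips → gross-section yield.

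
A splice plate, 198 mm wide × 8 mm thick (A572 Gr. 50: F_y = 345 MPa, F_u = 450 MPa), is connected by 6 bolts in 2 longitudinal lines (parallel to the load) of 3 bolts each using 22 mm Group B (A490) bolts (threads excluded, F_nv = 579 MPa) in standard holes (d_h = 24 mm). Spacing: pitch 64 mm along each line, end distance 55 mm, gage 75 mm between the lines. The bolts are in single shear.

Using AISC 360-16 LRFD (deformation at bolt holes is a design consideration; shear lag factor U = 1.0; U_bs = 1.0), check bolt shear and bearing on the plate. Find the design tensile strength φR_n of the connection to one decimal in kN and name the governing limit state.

Bolt shear: A_b = π(22)²/4 = 380.13 mm². φR_n = 0.75 × 579 × 380.13 × 6 × 1 = 990.4 kN.
Bearing (8 mm plate, F_u = 450 MPa): end bolts L_c = 55 − 24/2 = 43, R_n = min(1.2×43×8×450, 2.4×22×8×450) = 185.76 kN/bolt; interior L_c = 64 − 24 = 40, R_n = 172.8 kN/bolt. φR_n = 0.75 × (2×185.76 + 4×172.8) = 797.0 kN.
Governing: min(990.4, 797.0) = 797.0 kN → bearing.

797.0 kN (bearing governs)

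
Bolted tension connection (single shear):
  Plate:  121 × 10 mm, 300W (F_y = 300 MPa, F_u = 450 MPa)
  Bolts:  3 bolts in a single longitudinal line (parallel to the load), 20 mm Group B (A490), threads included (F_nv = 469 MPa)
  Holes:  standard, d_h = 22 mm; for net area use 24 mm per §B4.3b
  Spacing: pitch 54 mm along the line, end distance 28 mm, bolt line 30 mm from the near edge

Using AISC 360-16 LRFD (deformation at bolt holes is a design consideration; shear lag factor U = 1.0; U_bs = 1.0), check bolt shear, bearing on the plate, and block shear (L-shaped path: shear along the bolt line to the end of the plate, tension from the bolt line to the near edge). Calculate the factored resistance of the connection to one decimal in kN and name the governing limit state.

214.7 kN (block shear governs)

Bolt shear: A_b = π(20)²/4 = 314.16 mm². φR_n = 0.75 × 469 × 314.16 × 3 × 1 = 331.5 kN.
Bearing (10 mm plate, F_u = 450 MPa): end bolts L_c = 28 − 22/2 = 17, R_n = min(1.2×17×10×450, 2.4×20×10×450) = 91.8 kN/bolt; interior L_c = 54 − 22 = 32, R_n = 172.8 kN/bolt. φR_n = 0.75 × (1×91.8 + 2×172.8) = 328.1 kN.
Block shear: shear path 1×[28+2×54] = 1×136 mm, A_gv = 1360, A_nv = 1×(136 − 2.5×24)×10 = 760 mm²; tension to near edge: (30 − 0.5×24)×10 = 180 mm². R_n = min(0.6×450×760, 0.6×300×1360) + 1.0×450×180 = min(205.2, 244.8) + 81 = 286.2 kN. φR_n = 0.75 × 286.2 = 214.7 kN.
Governing: min(331.5, 328.1, 214.7) = 214.7 kN → block shear.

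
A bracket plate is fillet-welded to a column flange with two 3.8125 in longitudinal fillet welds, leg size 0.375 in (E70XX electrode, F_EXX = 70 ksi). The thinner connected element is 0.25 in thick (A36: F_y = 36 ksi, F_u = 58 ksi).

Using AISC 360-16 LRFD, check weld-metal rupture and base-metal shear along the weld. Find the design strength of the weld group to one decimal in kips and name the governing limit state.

Weld metal: throat = 0.707×0.375 = 0.26513 in, L = 2×3.8125 = 7.625 in. φR_n = 0.75 × 0.6 × 70 × 0.26513 × 7.625 = 63.7 kips.
Base metal shear (0.25 in plate): yield φR_n = 1.0×0.6×36×0.25×7.625 = 41.2 kips; rupture φR_n = 0.75×0.6×58×0.25×7.625 = 49.8 kips; take 41.2 kips (yield).
Governing: min(63.7, 41.2) = 41.2 kips → base-metal shear.

41.2 kips (base-metal shear governs)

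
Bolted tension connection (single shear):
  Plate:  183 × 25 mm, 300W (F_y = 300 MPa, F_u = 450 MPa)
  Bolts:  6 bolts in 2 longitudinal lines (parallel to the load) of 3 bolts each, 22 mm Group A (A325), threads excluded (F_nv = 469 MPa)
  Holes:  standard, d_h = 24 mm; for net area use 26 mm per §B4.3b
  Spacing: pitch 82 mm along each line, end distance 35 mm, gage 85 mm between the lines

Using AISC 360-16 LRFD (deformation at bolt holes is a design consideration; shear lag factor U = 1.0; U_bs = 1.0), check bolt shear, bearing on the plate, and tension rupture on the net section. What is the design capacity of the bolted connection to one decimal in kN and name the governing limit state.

802.3 kN (bolt shear governs)

Bolt shear: A_b = π(22)²/4 = 380.13 mm². φR_n = 0.75 × 469 × 380.13 × 6 × 1 = 802.3 kN.
Bearing (25 mm plate, F_u = 450 MPa): end bolts L_c = 35 − 24/2 = 23, R_n = min(1.2×23×25×450, 2.4×22×25×450) = 310.5 kN/bolt; interior L_c = 82 − 24 = 58, R_n = 594 kN/bolt. φR_n = 0.75 × (2×310.5 + 4×594) = 2247.8 kN.
Tension rupture (net): A_n = (183 − 2×26)×25 = 3275 mm² (U = 1.0, A_e = A_n). φR_n = 0.75 × 450 × 3275 = 1105.3 kN.
Governing: min(802.3, 2247.8, 1105.3) = 802.3 kN → bolt shear.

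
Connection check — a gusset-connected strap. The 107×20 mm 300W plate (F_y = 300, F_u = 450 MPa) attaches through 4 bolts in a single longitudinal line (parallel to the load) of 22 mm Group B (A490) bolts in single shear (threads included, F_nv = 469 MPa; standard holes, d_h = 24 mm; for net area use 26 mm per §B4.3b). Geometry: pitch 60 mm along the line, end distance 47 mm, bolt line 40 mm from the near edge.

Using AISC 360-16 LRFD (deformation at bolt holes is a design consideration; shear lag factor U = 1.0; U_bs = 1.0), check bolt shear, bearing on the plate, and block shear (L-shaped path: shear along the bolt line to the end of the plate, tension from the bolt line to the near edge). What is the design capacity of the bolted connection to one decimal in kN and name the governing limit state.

Bolt shear: A_b = π(22)²/4 = 380.13 mm². φR_n = 0.75 × 469 × 380.13 × 4 × 1 = 534.8 kN.
Bearing (20 mm plate, F_u = 450 MPa): end bolts L_c = 47 − 24/2 = 35, R_n = min(1.2×35×20×450, 2.4×22×20×450) = 378 kN/bolt; interior L_c = 60 − 24 = 36, R_n = 388.8 kN/bolt. φR_n = 0.75 × (1×378 + 3×388.8) = 1158.3 kN.
Block shear: shear path 1×[47+3×60] = 1×227 mm, A_gv = 4540, A_nv = 1×(227 − 3.5×26)×20 = 2720 mm²; tension to near edge: (40 − 0.5×26)×20 = 540 mm². R_n = min(0.6×450×2720, 0.6×300×4540) + 1.0×450×540 = min(734.4, 817.2) + 243 = 977.4 kN. φR_n = 0.75 × 977.4 = 733.1 kN.
Governing: min(534.8, 1158.3, 733.1) = 534.8 kN → bolt shear.

534.8 kN (bolt shear governs)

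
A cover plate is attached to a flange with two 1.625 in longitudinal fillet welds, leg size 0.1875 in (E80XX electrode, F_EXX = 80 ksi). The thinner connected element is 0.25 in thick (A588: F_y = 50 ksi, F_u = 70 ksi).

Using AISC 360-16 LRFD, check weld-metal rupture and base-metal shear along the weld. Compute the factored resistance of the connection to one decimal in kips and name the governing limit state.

15.5 kips (weld metal governs)

Weld metal: throat = 0.707×0.1875 = 0.13256 in, L = 2×1.625 = 3.25 in. φR_n = 0.75 × 0.6 × 80 × 0.13256 × 3.25 = 15.5 kips.
Base metal shear (0.25 in plate): yield φR_n = 1.0×0.6×50×0.25×3.25 = 24.4 kips; rupture φR_n = 0.75×0.6×70×0.25×3.25 = 25.6 kips; take 24.4 kips (yield).
Governing: min(15.5, 24.4) = 15.5 kips → weld metal.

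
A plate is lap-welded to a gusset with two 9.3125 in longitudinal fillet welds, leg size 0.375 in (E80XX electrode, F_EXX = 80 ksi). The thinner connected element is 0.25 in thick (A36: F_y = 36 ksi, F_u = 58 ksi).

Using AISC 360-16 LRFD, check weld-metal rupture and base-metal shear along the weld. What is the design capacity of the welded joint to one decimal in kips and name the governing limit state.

Weld metal: throat = 0.707×0.375 = 0.26513 in, L = 2×9.3125 = 18.625 in. φR_n = 0.75 × 0.6 × 80 × 0.26513 × 18.625 = 177.8 kips.
Base metal shear (0.25 in plate): yield φR_n = 1.0×0.6×36×0.25×18.625 = 100.6 kips; rupture φR_n = 0.75×0.6×58×0.25×18.625 = 121.5 kips; take 100.6 kips (yield).
Governing: min(177.8, 100.6) = 100.6 kips → base-metal shear.

100.6 kips (base-metal shear governs)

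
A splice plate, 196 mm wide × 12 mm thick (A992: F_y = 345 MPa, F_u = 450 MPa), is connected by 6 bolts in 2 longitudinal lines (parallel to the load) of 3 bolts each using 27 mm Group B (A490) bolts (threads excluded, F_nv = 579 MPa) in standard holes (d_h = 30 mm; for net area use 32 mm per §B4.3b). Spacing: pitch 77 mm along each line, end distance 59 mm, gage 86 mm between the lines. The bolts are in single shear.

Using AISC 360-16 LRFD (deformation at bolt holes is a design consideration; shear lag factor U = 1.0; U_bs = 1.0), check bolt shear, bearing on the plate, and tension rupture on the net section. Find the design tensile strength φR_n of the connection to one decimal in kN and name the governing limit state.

534.6 kN (net-section rupture governs)

Bolt shear: A_b = π(27)²/4 = 572.56 mm². φR_n = 0.75 × 579 × 572.56 × 6 × 1 = 1491.8 kN.
Bearing (12 mm plate, F_u = 450 MPa): end bolts L_c = 59 − 30/2 = 44, R_n = min(1.2×44×12×450, 2.4×27×12×450) = 285.12 kN/bolt; interior L_c = 77 − 30 = 47, R_n = 304.56 kN/bolt. φR_n = 0.75 × (2×285.12 + 4×304.56) = 1341.4 kN.
Tension rupture (net): A_n = (196 − 2×32)×12 = 1584 mm² (U = 1.0, A_e = A_n). φR_n = 0.75 × 450 × 1584 = 534.6 kN.
Governing: min(1491.8, 1341.4, 534.6) = 534.6 kN → net-section rupture.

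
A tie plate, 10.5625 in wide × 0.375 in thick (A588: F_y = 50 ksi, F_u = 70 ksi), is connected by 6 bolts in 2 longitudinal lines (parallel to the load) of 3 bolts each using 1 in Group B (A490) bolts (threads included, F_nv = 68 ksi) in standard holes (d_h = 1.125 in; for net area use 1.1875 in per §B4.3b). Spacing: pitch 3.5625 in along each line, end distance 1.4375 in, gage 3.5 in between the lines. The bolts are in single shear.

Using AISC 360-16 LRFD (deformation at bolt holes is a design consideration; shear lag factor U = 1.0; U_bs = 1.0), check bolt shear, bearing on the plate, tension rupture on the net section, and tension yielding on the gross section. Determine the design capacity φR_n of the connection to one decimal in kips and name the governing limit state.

161.2 kips (net-section rupture governs)

Bolt shear: A_b = π(1)²/4 = 0.7854 in². φR_n = 0.75 × 68 × 0.7854 × 6 × 1 = 240.3 kips.
Bearing (0.375 in plate, F_u = 70 ksi): end bolts L_c = 1.4375 − 1.125/2 = 0.875, R_n = min(1.2×0.875×0.375×70, 2.4×1×0.375×70) = 27.563 kips/bolt; interior L_c = 3.5625 − 1.125 = 2.4375, R_n = 63 kips/bolt. φR_n = 0.75 × (2×27.563 + 4×63) = 230.3 kips.
Tension rupture (net): A_n = (10.5625 − 2×1.1875)×0.375 = 3.0703 in² (U = 1.0, A_e = A_n). φR_n = 0.75 × 70 × 3.0703 = 161.2 kips.
Tension yield (gross): A_g = 10.5625×0.375 = 3.9609 in². φR_n = 0.90 × 50 × 3.9609 = 178.2 kips.
Governing: min(240.3, 230.3, 161.2, 178.2) = 161.2 kips → net-section rupture.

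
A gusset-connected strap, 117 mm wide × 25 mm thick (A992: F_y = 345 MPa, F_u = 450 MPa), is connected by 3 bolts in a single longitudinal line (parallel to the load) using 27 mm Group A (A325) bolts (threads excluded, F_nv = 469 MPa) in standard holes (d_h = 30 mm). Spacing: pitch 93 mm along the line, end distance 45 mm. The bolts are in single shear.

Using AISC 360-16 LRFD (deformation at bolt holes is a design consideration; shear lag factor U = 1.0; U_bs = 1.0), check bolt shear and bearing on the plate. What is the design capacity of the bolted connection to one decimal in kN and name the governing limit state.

604.2 kN (bolt shear governs)

Bolt shear: A_b = π(27)²/4 = 572.56 mm². φR_n = 0.75 × 469 × 572.56 × 3 × 1 = 604.2 kN.
Bearing (25 mm plate, F_u = 450 MPa): end bolts L_c = 45 − 30/2 = 30, R_n = min(1.2×30×25×450, 2.4×27×25×450) = 405 kN/bolt; interior L_c = 93 − 30 = 63, R_n = 729 kN/bolt. φR_n = 0.75 × (1×405 + 2×729) = 1397.3 kN.
Governing: min(604.2, 1397.3) = 604.2 kN → bolt shear.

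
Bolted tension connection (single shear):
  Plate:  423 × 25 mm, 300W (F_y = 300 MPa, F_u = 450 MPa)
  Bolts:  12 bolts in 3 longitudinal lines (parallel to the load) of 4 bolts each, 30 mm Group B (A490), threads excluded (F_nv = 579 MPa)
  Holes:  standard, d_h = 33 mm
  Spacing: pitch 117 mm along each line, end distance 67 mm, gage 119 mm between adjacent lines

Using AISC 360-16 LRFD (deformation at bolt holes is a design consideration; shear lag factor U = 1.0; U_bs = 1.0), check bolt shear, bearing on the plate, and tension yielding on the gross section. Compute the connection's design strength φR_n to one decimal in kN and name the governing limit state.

2855.3 kN (gross-section yield governs)

Bolt shear: A_b = π(30)²/4 = 706.86 mm². φR_n = 0.75 × 579 × 706.86 × 12 × 1 = 3683.4 kN.
Bearing (25 mm plate, F_u = 450 MPa): end bolts L_c = 67 − 33/2 = 50.5, R_n = min(1.2×50.5×25×450, 2.4×30×25×450) = 681.75 kN/bolt; interior L_c = 117 − 33 = 84, R_n = 810 kN/bolt. φR_n = 0.75 × (3×681.75 + 9×810) = 7001.4 kN.
Tension yield (gross): A_g = 423×25 = 10575 mm². φR_n = 0.90 × 300 × 10575 = 2855.3 kN.
Governing: min(3683.4, 7001.4, 2855.3) = 2855.3 kN → gross-section yield.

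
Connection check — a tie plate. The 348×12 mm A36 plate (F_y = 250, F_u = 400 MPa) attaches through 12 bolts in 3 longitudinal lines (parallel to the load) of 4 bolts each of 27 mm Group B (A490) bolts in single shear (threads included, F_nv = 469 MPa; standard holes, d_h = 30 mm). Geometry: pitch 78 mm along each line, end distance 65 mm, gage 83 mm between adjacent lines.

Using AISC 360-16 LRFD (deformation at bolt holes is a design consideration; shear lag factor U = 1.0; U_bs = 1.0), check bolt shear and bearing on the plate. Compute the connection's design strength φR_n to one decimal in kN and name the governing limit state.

2416.8 kN (bolt shear governs)

Bolt shear: A_b = π(27)²/4 = 572.56 mm². φR_n = 0.75 × 469 × 572.56 × 12 × 1 = 2416.8 kN.
Bearing (12 mm plate, F_u = 400 MPa): end bolts L_c = 65 − 30/2 = 50, R_n = min(1.2×50×12×400, 2.4×27×12×400) = 288 kN/bolt; interior L_c = 78 − 30 = 48, R_n = 276.48 kN/bolt. φR_n = 0.75 × (3×288 + 9×276.48) = 2514.2 kN.
Governing: min(2416.8, 2514.2) = 2416.8 kN → bolt shear.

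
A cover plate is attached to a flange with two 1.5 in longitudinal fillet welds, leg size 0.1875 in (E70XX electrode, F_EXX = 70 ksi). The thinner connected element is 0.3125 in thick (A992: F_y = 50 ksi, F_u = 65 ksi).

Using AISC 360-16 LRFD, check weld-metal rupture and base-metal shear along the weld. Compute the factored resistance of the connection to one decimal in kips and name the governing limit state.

Weld metal: throat = 0.707×0.1875 = 0.13256 in, L = 2×1.5 = 3 in. φR_n = 0.75 × 0.6 × 70 × 0.13256 × 3 = 12.5 kips.
Base metal shear (0.3125 in plate): yield φR_n = 1.0×0.6×50×0.3125×3 = 28.1 kips; rupture φR_n = 0.75×0.6×65×0.3125×3 = 27.4 kips; take 27.4 kips (rupture).
Governing: min(12.5, 27.4) = 12.5 kips → weld metal.

12.5 kips (weld metal governs)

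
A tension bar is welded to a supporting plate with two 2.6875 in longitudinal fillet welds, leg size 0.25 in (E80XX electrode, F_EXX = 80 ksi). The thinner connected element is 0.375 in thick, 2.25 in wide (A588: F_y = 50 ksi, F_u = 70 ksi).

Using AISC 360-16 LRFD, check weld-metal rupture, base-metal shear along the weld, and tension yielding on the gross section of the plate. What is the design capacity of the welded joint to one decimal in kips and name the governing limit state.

34.2 kips (weld metal governs)

Weld metal: throat = 0.707×0.25 = 0.17675 in, L = 2×2.6875 = 5.375 in. φR_n = 0.75 × 0.6 × 80 × 0.17675 × 5.375 = 34.2 kips.
Base metal shear (0.375 in plate): yield φR_n = 1.0×0.6×50×0.375×5.375 = 60.5 kips; rupture φR_n = 0.75×0.6×70×0.375×5.375 = 63.5 kips; take 60.5 kips (yield).
Tension yield (gross): A_g = 2.25×0.375 = 0.84375 in². φR_n = 0.90 × 50 × 0.84375 = 38.0 kips.
Governing: min(34.2, 60.5, 38.0) = 34.2 kips → weld metal.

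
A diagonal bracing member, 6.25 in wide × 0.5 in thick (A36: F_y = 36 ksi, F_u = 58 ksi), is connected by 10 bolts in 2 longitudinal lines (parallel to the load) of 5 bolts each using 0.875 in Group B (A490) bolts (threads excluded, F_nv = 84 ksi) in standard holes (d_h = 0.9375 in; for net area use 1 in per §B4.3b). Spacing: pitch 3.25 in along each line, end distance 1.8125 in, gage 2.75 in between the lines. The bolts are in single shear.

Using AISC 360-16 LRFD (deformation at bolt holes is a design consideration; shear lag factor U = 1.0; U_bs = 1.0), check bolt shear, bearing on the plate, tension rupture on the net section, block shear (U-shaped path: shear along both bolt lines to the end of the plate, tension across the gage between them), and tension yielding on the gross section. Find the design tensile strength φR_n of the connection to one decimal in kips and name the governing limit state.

92.4 kips (net-section rupture governs)

Bolt shear: A_b = π(0.875)²/4 = 0.60132 in². φR_n = 0.75 × 84 × 0.60132 × 10 × 1 = 378.8 kips.
Bearing (0.5 in plate, F_u = 58 ksi): end bolts L_c = 1.8125 − 0.9375/2 = 1.34375, R_n = min(1.2×1.34375×0.5×58, 2.4×0.875×0.5×58) = 46.763 kips/bolt; interior L_c = 3.25 − 0.9375 = 2.3125, R_n = 60.9 kips/bolt. φR_n = 0.75 × (2×46.763 + 8×60.9) = 435.5 kips.
Tension rupture (net): A_n = (6.25 − 2×1)×0.5 = 2.125 in² (U = 1.0, A_e = A_n). φR_n = 0.75 × 58 × 2.125 = 92.4 kips.
Block shear: shear path 2×[1.8125+4×3.25] = 2×14.8125 in, A_gv = 14.813, A_nv = 2×(14.8125 − 4.5×1)×0.5 = 10.313 in²; tension across gage: (2.75 − 1×1)×0.5 = 0.875 in². R_n = min(0.6×58×10.313, 0.6×36×14.813) + 1.0×58×0.875 = min(358.89, 319.96) + 50.75 = 370.71 kips. φR_n = 0.75 × 370.71 = 278.0 kips.
Tension yield (gross): A_g = 6.25×0.5 = 3.125 in². φR_n = 0.90 × 36 × 3.125 = 101.3 kips.
Governing: min(378.8, 435.5, 92.4, 278.0, 101.3) = 92.4 kips → net-section rupture.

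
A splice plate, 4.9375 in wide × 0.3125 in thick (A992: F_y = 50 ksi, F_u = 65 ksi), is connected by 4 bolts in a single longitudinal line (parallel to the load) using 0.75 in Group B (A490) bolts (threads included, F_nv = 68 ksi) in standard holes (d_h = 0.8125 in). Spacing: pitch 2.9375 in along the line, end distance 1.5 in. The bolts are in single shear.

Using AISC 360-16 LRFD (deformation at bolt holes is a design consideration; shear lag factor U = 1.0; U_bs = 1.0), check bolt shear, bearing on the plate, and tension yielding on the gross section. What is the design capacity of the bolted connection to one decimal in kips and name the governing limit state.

69.4 kips (gross-section yield governs)

Bolt shear: A_b = π(0.75)²/4 = 0.44179 in². φR_n = 0.75 × 68 × 0.44179 × 4 × 1 = 90.1 kips.
Bearing (0.3125 in plate, F_u = 65 ksi): end bolts L_c = 1.5 − 0.8125/2 = 1.09375, R_n = min(1.2×1.09375×0.3125×65, 2.4×0.75×0.3125×65) = 26.66 kips/bolt; interior L_c = 2.9375 − 0.8125 = 2.125, R_n = 36.563 kips/bolt. φR_n = 0.75 × (1×26.66 + 3×36.563) = 102.3 kips.
Tension yield (gross): A_g = 4.9375×0.3125 = 1.543 in². φR_n = 0.90 × 50 × 1.543 = 69.4 kips.
Governing: min(90.1, 102.3, 69.4) = 69.4 kips → gross-section yield.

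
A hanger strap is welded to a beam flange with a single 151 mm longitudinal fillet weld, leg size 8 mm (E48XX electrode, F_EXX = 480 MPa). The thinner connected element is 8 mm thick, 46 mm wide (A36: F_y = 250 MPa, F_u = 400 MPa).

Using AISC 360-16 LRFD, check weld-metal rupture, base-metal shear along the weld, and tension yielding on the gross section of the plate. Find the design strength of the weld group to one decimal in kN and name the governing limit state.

Weld metal: throat = 0.707×8 = 5.656 mm, L = 151 mm. φR_n = 0.75 × 0.6 × 480 × 5.656 × 151 = 184.5 kN.
Base metal shear (8 mm plate): yield φR_n = 1.0×0.6×250×8×151 = 181.2 kN; rupture φR_n = 0.75×0.6×400×8×151 = 217.4 kN; take 181.2 kN (yield).
Tension yield (gross): A_g = 46×8 = 368 mm². φR_n = 0.90 × 250 × 368 = 82.8 kN.
Governing: min(184.5, 181.2, 82.8) = 82.8 kN → gross-section yield.

82.8 kN (gross-section yield governs)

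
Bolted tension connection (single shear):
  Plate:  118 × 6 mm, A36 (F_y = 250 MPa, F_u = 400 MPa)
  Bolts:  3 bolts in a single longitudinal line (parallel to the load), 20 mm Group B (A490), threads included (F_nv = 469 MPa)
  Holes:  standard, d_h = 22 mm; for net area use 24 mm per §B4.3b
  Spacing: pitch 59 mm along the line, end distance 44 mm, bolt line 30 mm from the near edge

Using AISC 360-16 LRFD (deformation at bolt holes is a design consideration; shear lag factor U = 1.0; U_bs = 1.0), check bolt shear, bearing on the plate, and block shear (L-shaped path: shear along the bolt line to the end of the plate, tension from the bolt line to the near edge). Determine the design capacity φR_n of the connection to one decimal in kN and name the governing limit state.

141.8 kN (block shear governs)

Bolt shear: A_b = π(20)²/4 = 314.16 mm². φR_n = 0.75 × 469 × 314.16 × 3 × 1 = 331.5 kN.
Bearing (6 mm plate, F_u = 400 MPa): end bolts L_c = 44 − 22/2 = 33, R_n = min(1.2×33×6×400, 2.4×20×6×400) = 95.04 kN/bolt; interior L_c = 59 − 22 = 37, R_n = 106.56 kN/bolt. φR_n = 0.75 × (1×95.04 + 2×106.56) = 231.1 kN.
Block shear: shear path 1×[44+2×59] = 1×162 mm, A_gv = 972, A_nv = 1×(162 − 2.5×24)×6 = 612 mm²; tension to near edge: (30 − 0.5×24)×6 = 108 mm². R_n = min(0.6×400×612, 0.6×250×972) + 1.0×400×108 = min(146.88, 145.8) + 43.2 = 189 kN. φR_n = 0.75 × 189 = 141.8 kN.
Governing: min(331.5, 231.1, 141.8) = 141.8 kN → block shear.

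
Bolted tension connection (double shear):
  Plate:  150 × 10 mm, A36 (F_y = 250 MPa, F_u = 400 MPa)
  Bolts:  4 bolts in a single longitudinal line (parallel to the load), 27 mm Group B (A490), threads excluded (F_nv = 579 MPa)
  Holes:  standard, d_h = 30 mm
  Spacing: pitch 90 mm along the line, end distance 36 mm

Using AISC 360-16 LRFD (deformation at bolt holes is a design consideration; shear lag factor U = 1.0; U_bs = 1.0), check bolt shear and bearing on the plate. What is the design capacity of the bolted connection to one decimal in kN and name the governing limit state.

658.8 kN (bearing governs)

Bolt shear: A_b = π(27)²/4 = 572.56 mm². φR_n = 0.75 × 579 × 572.56 × 4 × 2 = 1989.1 kN.
Bearing (10 mm plate, F_u = 400 MPa): end bolts L_c = 36 − 30/2 = 21, R_n = min(1.2×21×10×400, 2.4×27×10×400) = 100.8 kN/bolt; interior L_c = 90 − 30 = 60, R_n = 259.2 kN/bolt. φR_n = 0.75 × (1×100.8 + 3×259.2) = 658.8 kN.
Governing: min(1989.1, 658.8) = 658.8 kN → bearing.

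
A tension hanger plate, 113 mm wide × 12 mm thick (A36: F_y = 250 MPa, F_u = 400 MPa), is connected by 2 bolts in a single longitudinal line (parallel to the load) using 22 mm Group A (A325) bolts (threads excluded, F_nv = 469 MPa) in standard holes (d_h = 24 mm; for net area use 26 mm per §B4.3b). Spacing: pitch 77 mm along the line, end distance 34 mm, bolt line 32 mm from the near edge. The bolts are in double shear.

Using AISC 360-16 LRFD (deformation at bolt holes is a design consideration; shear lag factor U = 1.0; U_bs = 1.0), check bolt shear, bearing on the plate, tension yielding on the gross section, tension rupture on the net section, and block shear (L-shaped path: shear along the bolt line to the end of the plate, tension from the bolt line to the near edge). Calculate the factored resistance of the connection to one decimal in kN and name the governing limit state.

218.3 kN (block shear governs)

Bolt shear: A_b = π(22)²/4 = 380.13 mm². φR_n = 0.75 × 469 × 380.13 × 2 × 2 = 534.8 kN.
Bearing (12 mm plate, F_u = 400 MPa): end bolts L_c = 34 − 24/2 = 22, R_n = min(1.2×22×12×400, 2.4×22×12×400) = 126.72 kN/bolt; interior L_c = 77 − 24 = 53, R_n = 253.44 kN/bolt. φR_n = 0.75 × (1×126.72 + 1×253.44) = 285.1 kN.
Tension yield (gross): A_g = 113×12 = 1356 mm². φR_n = 0.90 × 250 × 1356 = 305.1 kN.
Tension rupture (net): A_n = (113 − 1×26)×12 = 1044 mm² (U = 1.0, A_e = A_n). φR_n = 0.75 × 400 × 1044 = 313.2 kN.
Block shear: shear path 1×[34+1×77] = 1×111 mm, A_gv = 1332, A_nv = 1×(111 − 1.5×26)×12 = 864 mm²; tension to near edge: (32 − 0.5×26)×12 = 228 mm². R_n = min(0.6×400×864, 0.6×250×1332) + 1.0×400×228 = min(207.36, 199.8) + 91.2 = 291 kN. φR_n = 0.75 × 291 = 218.3 kN.
Governing: min(534.8, 285.1, 305.1, 313.2, 218.3) = 218.3 kN → block shear.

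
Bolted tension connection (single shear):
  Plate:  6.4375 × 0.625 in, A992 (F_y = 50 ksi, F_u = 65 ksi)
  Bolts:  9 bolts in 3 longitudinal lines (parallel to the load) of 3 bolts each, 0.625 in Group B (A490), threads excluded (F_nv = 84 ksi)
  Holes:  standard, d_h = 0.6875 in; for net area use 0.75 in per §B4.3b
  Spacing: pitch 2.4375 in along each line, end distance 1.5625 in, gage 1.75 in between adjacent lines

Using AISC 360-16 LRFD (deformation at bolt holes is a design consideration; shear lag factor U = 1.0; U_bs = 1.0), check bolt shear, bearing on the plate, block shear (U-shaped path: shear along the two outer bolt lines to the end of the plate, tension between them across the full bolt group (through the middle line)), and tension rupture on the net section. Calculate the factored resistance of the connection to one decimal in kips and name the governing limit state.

127.6 kips (net-section rupture governs)

Bolt shear: A_b = π(0.625)²/4 = 0.3068 in². φR_n = 0.75 × 84 × 0.3068 × 9 × 1 = 174.0 kips.
Bearing (0.625 in plate, F_u = 65 ksi): end bolts L_c = 1.5625 − 0.6875/2 = 1.21875, R_n = min(1.2×1.21875×0.625×65, 2.4×0.625×0.625×65) = 59.414 kips/bolt; interior L_c = 2.4375 − 0.6875 = 1.75, R_n = 60.938 kips/bolt. φR_n = 0.75 × (3×59.414 + 6×60.938) = 407.9 kips.
Block shear: shear path 2×[1.5625+2×2.4375] = 2×6.4375 in, A_gv = 8.0469, A_nv = 2×(6.4375 − 2.5×0.75)×0.625 = 5.7031 in²; tension across gage: (3.5 − 2×0.75)×0.625 = 1.25 in². R_n = min(0.6×65×5.7031, 0.6×50×8.0469) + 1.0×65×1.25 = min(222.42, 241.41) + 81.25 = 303.67 kips. φR_n = 0.75 × 303.67 = 227.8 kips.
Tension rupture (net): A_n = (6.4375 − 3×0.75)×0.625 = 2.6172 in² (U = 1.0, A_e = A_n). φR_n = 0.75 × 65 × 2.6172 = 127.6 kips.
Governing: min(174.0, 407.9, 227.8, 127.6) = 127.6 kips → net-section rupture.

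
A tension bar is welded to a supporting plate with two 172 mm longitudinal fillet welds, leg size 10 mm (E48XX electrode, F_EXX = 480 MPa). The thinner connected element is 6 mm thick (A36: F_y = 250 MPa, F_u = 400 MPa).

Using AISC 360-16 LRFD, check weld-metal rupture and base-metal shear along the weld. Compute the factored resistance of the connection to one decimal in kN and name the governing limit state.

309.6 kN (base-metal shear governs)

Weld metal: throat = 0.707×10 = 7.07 mm, L = 2×172 = 344 mm. φR_n = 0.75 × 0.6 × 480 × 7.07 × 344 = 525.3 kN.
Base metal shear (6 mm plate): yield φR_n = 1.0×0.6×250×6×344 = 309.6 kN; rupture φR_n = 0.75×0.6×400×6×344 = 371.5 kN; take 309.6 kN (yield).
Governing: min(525.3, 309.6) = 309.6 kN → base-metal shear.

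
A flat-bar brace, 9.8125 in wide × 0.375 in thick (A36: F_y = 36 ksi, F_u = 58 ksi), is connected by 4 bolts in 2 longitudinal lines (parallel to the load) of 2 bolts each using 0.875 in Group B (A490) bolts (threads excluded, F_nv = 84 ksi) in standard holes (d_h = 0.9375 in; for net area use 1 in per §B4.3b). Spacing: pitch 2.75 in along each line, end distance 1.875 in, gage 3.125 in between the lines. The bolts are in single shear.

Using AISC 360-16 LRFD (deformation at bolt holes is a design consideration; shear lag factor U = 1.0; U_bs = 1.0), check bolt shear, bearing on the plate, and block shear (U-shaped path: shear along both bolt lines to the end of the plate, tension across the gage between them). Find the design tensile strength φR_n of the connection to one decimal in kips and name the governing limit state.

90.9 kips (block shear governs)

Bolt shear: A_b = π(0.875)²/4 = 0.60132 in². φR_n = 0.75 × 84 × 0.60132 × 4 × 1 = 151.5 kips.
Bearing (0.375 in plate, F_u = 58 ksi): end bolts L_c = 1.875 − 0.9375/2 = 1.40625, R_n = min(1.2×1.40625×0.375×58, 2.4×0.875×0.375×58) = 36.703 kips/bolt; interior L_c = 2.75 − 0.9375 = 1.8125, R_n = 45.675 kips/bolt. φR_n = 0.75 × (2×36.703 + 2×45.675) = 123.6 kips.
Block shear: shear path 2×[1.875+1×2.75] = 2×4.625 in, A_gv = 3.4688, A_nv = 2×(4.625 − 1.5×1)×0.375 = 2.3438 in²; tension across gage: (3.125 − 1×1)×0.375 = 0.79688 in². R_n = min(0.6×58×2.3438, 0.6×36×3.4688) + 1.0×58×0.79688 = min(81.564, 74.926) + 46.219 = 121.15 kips. φR_n = 0.75 × 121.15 = 90.9 kips.
Governing: min(151.5, 123.6, 90.9) = 90.9 kips → block shear.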